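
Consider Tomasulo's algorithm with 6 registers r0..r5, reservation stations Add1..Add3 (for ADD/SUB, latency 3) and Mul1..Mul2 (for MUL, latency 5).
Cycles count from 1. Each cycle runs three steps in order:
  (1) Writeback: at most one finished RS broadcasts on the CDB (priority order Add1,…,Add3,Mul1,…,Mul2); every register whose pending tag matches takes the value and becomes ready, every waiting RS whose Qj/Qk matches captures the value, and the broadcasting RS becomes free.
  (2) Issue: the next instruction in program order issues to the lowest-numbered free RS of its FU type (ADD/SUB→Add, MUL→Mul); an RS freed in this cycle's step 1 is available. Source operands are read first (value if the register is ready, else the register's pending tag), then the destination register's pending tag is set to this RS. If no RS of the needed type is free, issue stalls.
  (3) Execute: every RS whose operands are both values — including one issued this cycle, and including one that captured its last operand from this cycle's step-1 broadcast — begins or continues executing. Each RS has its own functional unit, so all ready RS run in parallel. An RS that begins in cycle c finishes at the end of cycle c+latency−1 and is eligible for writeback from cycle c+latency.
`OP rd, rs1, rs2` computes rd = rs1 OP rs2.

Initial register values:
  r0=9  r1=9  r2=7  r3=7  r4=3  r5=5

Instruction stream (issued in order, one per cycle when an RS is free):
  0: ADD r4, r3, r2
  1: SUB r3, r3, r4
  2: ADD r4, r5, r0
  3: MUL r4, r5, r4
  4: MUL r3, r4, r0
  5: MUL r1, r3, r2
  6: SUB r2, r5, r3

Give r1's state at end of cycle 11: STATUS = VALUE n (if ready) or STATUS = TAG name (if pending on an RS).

STATUS = TAG Mul1

cycle 1: issue ADD r4<-Add1 // r0:9,r1:9,r2:7,r3:7,r4:Add1,r5:5
cycle 2: issue SUB r3<-Add2 // r0:9,r1:9,r2:7,r3:Add2,r4:Add1,r5:5
cycle 3: issue ADD r4<-Add3 // r0:9,r1:9,r2:7,r3:Add2,r4:Add3,r5:5
cycle 4: CDB Add1=14; issue MUL r4<-Mul1 // r0:9,r1:9,r2:7,r3:Add2,r4:Mul1,r5:5
cycle 5: issue MUL r3<-Mul2 // r0:9,r1:9,r2:7,r3:Mul2,r4:Mul1,r5:5
cycle 6: CDB Add3=14; stall // r0:9,r1:9,r2:7,r3:Mul2,r4:Mul1,r5:5
cycle 7: CDB Add2=-7; stall // r0:9,r1:9,r2:7,r3:Mul2,r4:Mul1,r5:5
cycle 8: stall // r0:9,r1:9,r2:7,r3:Mul2,r4:Mul1,r5:5
cycle 9: stall // r0:9,r1:9,r2:7,r3:Mul2,r4:Mul1,r5:5
cycle 10: stall // r0:9,r1:9,r2:7,r3:Mul2,r4:Mul1,r5:5
cycle 11: CDB Mul1=70; issue MUL r1<-Mul1 // r0:9,r1:Mul1,r2:7,r3:Mul2,r4:70,r5:5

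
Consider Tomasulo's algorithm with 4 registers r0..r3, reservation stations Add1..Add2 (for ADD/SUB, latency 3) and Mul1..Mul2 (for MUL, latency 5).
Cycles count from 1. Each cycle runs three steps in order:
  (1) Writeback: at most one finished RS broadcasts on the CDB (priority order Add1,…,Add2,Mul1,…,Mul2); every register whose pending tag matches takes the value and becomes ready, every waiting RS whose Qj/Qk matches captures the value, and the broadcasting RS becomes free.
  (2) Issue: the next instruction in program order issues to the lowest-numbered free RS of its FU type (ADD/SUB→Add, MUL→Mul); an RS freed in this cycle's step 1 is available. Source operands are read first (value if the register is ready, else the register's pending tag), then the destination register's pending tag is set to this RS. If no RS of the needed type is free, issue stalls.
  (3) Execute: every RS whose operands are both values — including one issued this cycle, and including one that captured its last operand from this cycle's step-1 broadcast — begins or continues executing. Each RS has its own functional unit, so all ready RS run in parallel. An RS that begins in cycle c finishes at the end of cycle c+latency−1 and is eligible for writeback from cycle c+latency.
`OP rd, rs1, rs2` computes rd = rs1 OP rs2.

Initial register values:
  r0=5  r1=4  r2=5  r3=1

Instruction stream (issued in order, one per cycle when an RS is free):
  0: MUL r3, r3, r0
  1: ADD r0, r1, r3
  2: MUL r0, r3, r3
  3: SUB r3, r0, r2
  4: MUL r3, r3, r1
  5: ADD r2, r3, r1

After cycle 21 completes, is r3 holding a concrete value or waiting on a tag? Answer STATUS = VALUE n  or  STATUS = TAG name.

  c1: issue MUL r3<-Mul1  regs: r0:5,r1:4,r2:5,r3:Mul1
  c2: issue ADD r0<-Add1  regs: r0:Add1,r1:4,r2:5,r3:Mul1
  c3: issue MUL r0<-Mul2  regs: r0:Mul2,r1:4,r2:5,r3:Mul1
  c4: issue SUB r3<-Add2  regs: r0:Mul2,r1:4,r2:5,r3:Add2
  c5: stall  regs: r0:Mul2,r1:4,r2:5,r3:Add2
  c6: CDB Mul1=5; issue MUL r3<-Mul1  regs: r0:Mul2,r1:4,r2:5,r3:Mul1
  c7: stall  regs: r0:Mul2,r1:4,r2:5,r3:Mul1
  c8: stall  regs: r0:Mul2,r1:4,r2:5,r3:Mul1
  c9: CDB Add1=9; issue ADD r2<-Add1  regs: r0:Mul2,r1:4,r2:Add1,r3:Mul1
  c10: -  regs: r0:Mul2,r1:4,r2:Add1,r3:Mul1
  c11: CDB Mul2=25  regs: r0:25,r1:4,r2:Add1,r3:Mul1
  c12: -  regs: r0:25,r1:4,r2:Add1,r3:Mul1
  c13: -  regs: r0:25,r1:4,r2:Add1,r3:Mul1
  c14: CDB Add2=20  regs: r0:25,r1:4,r2:Add1,r3:Mul1
  c15: -  regs: r0:25,r1:4,r2:Add1,r3:Mul1
  c16: -  regs: r0:25,r1:4,r2:Add1,r3:Mul1
  c17: -  regs: r0:25,r1:4,r2:Add1,r3:Mul1
  c18: -  regs: r0:25,r1:4,r2:Add1,r3:Mul1
  c19: CDB Mul1=80  regs: r0:25,r1:4,r2:Add1,r3:80
  c20: -  regs: r0:25,r1:4,r2:Add1,r3:80
  c21: -  regs: r0:25,r1:4,r2:Add1,r3:80

STATUS = VALUE 80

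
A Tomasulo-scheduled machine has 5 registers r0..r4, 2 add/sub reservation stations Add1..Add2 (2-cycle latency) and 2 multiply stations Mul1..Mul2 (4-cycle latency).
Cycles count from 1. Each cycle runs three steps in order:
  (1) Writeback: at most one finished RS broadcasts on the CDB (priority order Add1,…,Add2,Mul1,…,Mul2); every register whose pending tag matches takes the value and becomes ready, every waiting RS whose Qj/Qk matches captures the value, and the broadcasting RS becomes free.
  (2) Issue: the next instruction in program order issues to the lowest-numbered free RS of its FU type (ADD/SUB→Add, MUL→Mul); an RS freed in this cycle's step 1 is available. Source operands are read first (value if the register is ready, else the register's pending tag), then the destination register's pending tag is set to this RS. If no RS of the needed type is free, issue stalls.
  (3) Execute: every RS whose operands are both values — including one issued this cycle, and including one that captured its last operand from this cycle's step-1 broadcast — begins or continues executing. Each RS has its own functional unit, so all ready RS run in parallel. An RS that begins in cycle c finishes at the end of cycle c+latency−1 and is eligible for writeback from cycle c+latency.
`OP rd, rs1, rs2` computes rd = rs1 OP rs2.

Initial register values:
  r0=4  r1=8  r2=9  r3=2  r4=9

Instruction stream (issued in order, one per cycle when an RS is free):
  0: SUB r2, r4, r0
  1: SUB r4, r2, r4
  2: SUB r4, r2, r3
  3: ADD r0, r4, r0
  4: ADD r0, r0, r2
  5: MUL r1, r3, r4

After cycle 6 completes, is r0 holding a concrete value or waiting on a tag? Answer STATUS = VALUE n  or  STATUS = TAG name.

STATUS = TAG Add2

  c1: issue SUB r2<-Add1  regs: r0:4,r1:8,r2:Add1,r3:2,r4:9
  c2: issue SUB r4<-Add2  regs: r0:4,r1:8,r2:Add1,r3:2,r4:Add2
  c3: CDB Add1=5; issue SUB r4<-Add1  regs: r0:4,r1:8,r2:5,r3:2,r4:Add1
  c4: stall  regs: r0:4,r1:8,r2:5,r3:2,r4:Add1
  c5: CDB Add1=3; issue ADD r0<-Add1  regs: r0:Add1,r1:8,r2:5,r3:2,r4:3
  c6: CDB Add2=-4; issue ADD r0<-Add2  regs: r0:Add2,r1:8,r2:5,r3:2,r4:3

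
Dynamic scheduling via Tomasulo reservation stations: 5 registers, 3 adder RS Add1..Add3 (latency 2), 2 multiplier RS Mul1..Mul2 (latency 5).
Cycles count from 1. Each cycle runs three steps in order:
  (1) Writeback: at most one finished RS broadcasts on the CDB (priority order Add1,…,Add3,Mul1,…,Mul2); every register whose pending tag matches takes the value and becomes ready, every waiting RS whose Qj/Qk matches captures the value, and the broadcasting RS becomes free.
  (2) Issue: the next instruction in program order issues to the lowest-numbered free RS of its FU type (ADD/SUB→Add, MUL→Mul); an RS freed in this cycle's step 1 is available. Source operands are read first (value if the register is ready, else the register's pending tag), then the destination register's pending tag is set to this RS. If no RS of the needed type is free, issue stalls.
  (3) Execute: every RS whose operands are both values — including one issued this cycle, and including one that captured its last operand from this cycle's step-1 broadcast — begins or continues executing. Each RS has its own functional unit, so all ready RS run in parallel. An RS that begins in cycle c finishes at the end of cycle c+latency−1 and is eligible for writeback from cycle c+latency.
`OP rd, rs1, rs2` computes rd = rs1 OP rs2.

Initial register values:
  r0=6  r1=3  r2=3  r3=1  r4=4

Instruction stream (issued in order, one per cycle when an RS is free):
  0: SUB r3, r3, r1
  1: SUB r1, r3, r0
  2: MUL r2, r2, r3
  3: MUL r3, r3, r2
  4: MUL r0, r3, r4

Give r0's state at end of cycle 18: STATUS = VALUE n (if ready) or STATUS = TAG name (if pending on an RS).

cycle 1: issue SUB r3<-Add1 // r0:6,r1:3,r2:3,r3:Add1,r4:4
cycle 2: issue SUB r1<-Add2 // r0:6,r1:Add2,r2:3,r3:Add1,r4:4
cycle 3: CDB Add1=-2; issue MUL r2<-Mul1 // r0:6,r1:Add2,r2:Mul1,r3:-2,r4:4
cycle 4: issue MUL r3<-Mul2 // r0:6,r1:Add2,r2:Mul1,r3:Mul2,r4:4
cycle 5: CDB Add2=-8; stall // r0:6,r1:-8,r2:Mul1,r3:Mul2,r4:4
cycle 6: stall // r0:6,r1:-8,r2:Mul1,r3:Mul2,r4:4
cycle 7: stall // r0:6,r1:-8,r2:Mul1,r3:Mul2,r4:4
cycle 8: CDB Mul1=-6; issue MUL r0<-Mul1 // r0:Mul1,r1:-8,r2:-6,r3:Mul2,r4:4
cycle 9: - // r0:Mul1,r1:-8,r2:-6,r3:Mul2,r4:4
cycle 10: - // r0:Mul1,r1:-8,r2:-6,r3:Mul2,r4:4
cycle 11: - // r0:Mul1,r1:-8,r2:-6,r3:Mul2,r4:4
cycle 12: - // r0:Mul1,r1:-8,r2:-6,r3:Mul2,r4:4
cycle 13: CDB Mul2=12 // r0:Mul1,r1:-8,r2:-6,r3:12,r4:4
cycle 14: - // r0:Mul1,r1:-8,r2:-6,r3:12,r4:4
cycle 15: - // r0:Mul1,r1:-8,r2:-6,r3:12,r4:4
cycle 16: - // r0:Mul1,r1:-8,r2:-6,r3:12,r4:4
cycle 17: - // r0:Mul1,r1:-8,r2:-6,r3:12,r4:4
cycle 18: CDB Mul1=48 // r0:48,r1:-8,r2:-6,r3:12,r4:4

STATUS = VALUE 48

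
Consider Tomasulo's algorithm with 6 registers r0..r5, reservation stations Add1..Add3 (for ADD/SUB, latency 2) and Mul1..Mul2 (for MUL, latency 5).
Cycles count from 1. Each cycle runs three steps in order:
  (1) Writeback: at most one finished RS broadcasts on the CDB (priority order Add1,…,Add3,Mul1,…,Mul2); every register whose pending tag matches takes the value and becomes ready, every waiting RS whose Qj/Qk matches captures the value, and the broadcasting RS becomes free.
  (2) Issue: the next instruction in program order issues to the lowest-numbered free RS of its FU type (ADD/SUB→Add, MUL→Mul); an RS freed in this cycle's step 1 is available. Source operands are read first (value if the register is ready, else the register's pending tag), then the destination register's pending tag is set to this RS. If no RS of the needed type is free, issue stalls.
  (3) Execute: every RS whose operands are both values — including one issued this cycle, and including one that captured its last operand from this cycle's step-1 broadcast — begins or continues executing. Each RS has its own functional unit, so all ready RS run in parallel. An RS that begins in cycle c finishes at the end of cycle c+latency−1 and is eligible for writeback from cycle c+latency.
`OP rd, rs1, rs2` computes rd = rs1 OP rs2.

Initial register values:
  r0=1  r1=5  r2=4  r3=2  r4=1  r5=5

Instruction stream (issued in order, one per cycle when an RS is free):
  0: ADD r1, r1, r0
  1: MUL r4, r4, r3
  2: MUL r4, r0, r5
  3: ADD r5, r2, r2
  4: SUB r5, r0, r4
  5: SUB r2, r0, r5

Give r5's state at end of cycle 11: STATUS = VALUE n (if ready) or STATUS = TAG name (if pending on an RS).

cycle 1: issue ADD r1<-Add1 // r0:1,r1:Add1,r2:4,r3:2,r4:1,r5:5
cycle 2: issue MUL r4<-Mul1 // r0:1,r1:Add1,r2:4,r3:2,r4:Mul1,r5:5
cycle 3: CDB Add1=6; issue MUL r4<-Mul2 // r0:1,r1:6,r2:4,r3:2,r4:Mul2,r5:5
cycle 4: issue ADD r5<-Add1 // r0:1,r1:6,r2:4,r3:2,r4:Mul2,r5:Add1
cycle 5: issue SUB r5<-Add2 // r0:1,r1:6,r2:4,r3:2,r4:Mul2,r5:Add2
cycle 6: CDB Add1=8; issue SUB r2<-Add1 // r0:1,r1:6,r2:Add1,r3:2,r4:Mul2,r5:Add2
cycle 7: CDB Mul1=2 // r0:1,r1:6,r2:Add1,r3:2,r4:Mul2,r5:Add2
cycle 8: CDB Mul2=5 // r0:1,r1:6,r2:Add1,r3:2,r4:5,r5:Add2
cycle 9: - // r0:1,r1:6,r2:Add1,r3:2,r4:5,r5:Add2
cycle 10: CDB Add2=-4 // r0:1,r1:6,r2:Add1,r3:2,r4:5,r5:-4
cycle 11: - // r0:1,r1:6,r2:Add1,r3:2,r4:5,r5:-4

STATUS = VALUE -4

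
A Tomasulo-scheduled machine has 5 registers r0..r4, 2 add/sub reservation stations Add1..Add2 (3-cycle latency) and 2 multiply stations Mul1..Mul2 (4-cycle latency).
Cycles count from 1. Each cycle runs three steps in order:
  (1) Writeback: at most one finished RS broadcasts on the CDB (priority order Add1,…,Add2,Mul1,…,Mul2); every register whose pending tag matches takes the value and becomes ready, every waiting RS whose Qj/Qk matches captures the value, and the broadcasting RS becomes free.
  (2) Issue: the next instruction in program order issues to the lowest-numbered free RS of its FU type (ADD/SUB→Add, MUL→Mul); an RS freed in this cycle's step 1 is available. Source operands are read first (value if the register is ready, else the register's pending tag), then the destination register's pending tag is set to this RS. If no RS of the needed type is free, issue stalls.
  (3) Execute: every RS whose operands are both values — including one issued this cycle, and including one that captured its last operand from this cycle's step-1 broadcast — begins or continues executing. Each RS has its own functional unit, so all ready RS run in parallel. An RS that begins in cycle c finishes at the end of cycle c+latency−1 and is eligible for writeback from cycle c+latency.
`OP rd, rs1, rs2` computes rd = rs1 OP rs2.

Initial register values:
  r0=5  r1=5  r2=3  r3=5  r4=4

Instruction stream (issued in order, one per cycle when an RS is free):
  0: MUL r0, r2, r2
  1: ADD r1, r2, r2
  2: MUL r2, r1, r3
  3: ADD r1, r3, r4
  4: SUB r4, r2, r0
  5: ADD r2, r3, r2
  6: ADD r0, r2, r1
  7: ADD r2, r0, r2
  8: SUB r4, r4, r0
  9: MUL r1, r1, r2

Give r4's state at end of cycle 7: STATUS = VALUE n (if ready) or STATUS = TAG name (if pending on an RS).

  c1: issue MUL r0<-Mul1  regs: r0:Mul1,r1:5,r2:3,r3:5,r4:4
  c2: issue ADD r1<-Add1  regs: r0:Mul1,r1:Add1,r2:3,r3:5,r4:4
  c3: issue MUL r2<-Mul2  regs: r0:Mul1,r1:Add1,r2:Mul2,r3:5,r4:4
  c4: issue ADD r1<-Add2  regs: r0:Mul1,r1:Add2,r2:Mul2,r3:5,r4:4
  c5: CDB Add1=6; issue SUB r4<-Add1  regs: r0:Mul1,r1:Add2,r2:Mul2,r3:5,r4:Add1
  c6: CDB Mul1=9; stall  regs: r0:9,r1:Add2,r2:Mul2,r3:5,r4:Add1
  c7: CDB Add2=9; issue ADD r2<-Add2  regs: r0:9,r1:9,r2:Add2,r3:5,r4:Add1

STATUS = TAG Add1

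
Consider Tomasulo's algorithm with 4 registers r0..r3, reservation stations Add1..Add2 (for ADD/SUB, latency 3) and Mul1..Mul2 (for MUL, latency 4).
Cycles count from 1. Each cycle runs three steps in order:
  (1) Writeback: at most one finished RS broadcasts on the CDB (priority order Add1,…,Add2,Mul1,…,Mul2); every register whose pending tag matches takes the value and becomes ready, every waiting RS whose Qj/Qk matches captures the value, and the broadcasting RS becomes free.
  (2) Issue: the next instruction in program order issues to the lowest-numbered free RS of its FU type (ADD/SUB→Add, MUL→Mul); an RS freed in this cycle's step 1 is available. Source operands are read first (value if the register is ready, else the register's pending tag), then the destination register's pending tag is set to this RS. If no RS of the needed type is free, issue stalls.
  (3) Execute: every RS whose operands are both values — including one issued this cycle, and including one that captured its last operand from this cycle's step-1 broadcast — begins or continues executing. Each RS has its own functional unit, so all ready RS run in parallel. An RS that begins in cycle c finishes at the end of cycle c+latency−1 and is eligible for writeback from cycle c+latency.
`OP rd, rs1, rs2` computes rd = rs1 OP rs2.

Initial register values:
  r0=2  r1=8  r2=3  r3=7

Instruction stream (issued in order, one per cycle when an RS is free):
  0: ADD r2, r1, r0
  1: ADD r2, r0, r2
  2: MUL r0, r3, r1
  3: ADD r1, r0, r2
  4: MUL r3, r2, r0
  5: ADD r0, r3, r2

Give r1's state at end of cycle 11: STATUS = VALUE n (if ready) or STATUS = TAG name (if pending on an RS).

STATUS = VALUE 68

c1: issue ADD r2<-Add1 | r0:2,r1:8,r2:Add1,r3:7
c2: issue ADD r2<-Add2 | r0:2,r1:8,r2:Add2,r3:7
c3: issue MUL r0<-Mul1 | r0:Mul1,r1:8,r2:Add2,r3:7
c4: CDB Add1=10; issue ADD r1<-Add1 | r0:Mul1,r1:Add1,r2:Add2,r3:7
c5: issue MUL r3<-Mul2 | r0:Mul1,r1:Add1,r2:Add2,r3:Mul2
c6: stall | r0:Mul1,r1:Add1,r2:Add2,r3:Mul2
c7: CDB Add2=12; issue ADD r0<-Add2 | r0:Add2,r1:Add1,r2:12,r3:Mul2
c8: CDB Mul1=56 | r0:Add2,r1:Add1,r2:12,r3:Mul2
c9: - | r0:Add2,r1:Add1,r2:12,r3:Mul2
c10: - | r0:Add2,r1:Add1,r2:12,r3:Mul2
c11: CDB Add1=68 | r0:Add2,r1:68,r2:12,r3:Mul2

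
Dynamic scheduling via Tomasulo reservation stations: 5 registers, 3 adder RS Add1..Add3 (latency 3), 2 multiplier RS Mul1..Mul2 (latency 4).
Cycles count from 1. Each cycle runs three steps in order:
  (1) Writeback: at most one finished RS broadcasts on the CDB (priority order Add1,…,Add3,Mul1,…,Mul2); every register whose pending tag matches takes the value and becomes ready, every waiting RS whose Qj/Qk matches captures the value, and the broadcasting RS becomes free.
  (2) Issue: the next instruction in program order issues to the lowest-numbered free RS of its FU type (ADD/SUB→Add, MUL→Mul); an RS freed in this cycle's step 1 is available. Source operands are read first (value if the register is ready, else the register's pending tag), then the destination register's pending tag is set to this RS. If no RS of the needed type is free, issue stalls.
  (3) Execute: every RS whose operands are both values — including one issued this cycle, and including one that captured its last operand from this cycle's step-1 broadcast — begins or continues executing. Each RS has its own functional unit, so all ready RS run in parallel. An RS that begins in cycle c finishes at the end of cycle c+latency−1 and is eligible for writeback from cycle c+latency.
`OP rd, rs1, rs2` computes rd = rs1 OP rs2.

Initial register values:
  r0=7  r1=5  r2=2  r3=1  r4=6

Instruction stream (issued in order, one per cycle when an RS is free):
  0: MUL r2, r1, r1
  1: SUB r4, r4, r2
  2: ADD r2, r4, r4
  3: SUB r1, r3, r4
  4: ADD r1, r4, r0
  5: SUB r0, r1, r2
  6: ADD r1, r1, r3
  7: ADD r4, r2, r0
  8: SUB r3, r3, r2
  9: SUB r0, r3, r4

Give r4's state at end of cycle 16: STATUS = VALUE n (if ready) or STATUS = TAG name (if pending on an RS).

STATUS = TAG Add3

c1: issue MUL r2<-Mul1 | r0:7,r1:5,r2:Mul1,r3:1,r4:6
c2: issue SUB r4<-Add1 | r0:7,r1:5,r2:Mul1,r3:1,r4:Add1
c3: issue ADD r2<-Add2 | r0:7,r1:5,r2:Add2,r3:1,r4:Add1
c4: issue SUB r1<-Add3 | r0:7,r1:Add3,r2:Add2,r3:1,r4:Add1
c5: CDB Mul1=25; stall | r0:7,r1:Add3,r2:Add2,r3:1,r4:Add1
c6: stall | r0:7,r1:Add3,r2:Add2,r3:1,r4:Add1
c7: stall | r0:7,r1:Add3,r2:Add2,r3:1,r4:Add1
c8: CDB Add1=-19; issue ADD r1<-Add1 | r0:7,r1:Add1,r2:Add2,r3:1,r4:-19
c9: stall | r0:7,r1:Add1,r2:Add2,r3:1,r4:-19
c10: stall | r0:7,r1:Add1,r2:Add2,r3:1,r4:-19
c11: CDB Add1=-12; issue SUB r0<-Add1 | r0:Add1,r1:-12,r2:Add2,r3:1,r4:-19
c12: CDB Add2=-38; issue ADD r1<-Add2 | r0:Add1,r1:Add2,r2:-38,r3:1,r4:-19
c13: CDB Add3=20; issue ADD r4<-Add3 | r0:Add1,r1:Add2,r2:-38,r3:1,r4:Add3
c14: stall | r0:Add1,r1:Add2,r2:-38,r3:1,r4:Add3
c15: CDB Add1=26; issue SUB r3<-Add1 | r0:26,r1:Add2,r2:-38,r3:Add1,r4:Add3
c16: CDB Add2=-11; issue SUB r0<-Add2 | r0:Add2,r1:-11,r2:-38,r3:Add1,r4:Add3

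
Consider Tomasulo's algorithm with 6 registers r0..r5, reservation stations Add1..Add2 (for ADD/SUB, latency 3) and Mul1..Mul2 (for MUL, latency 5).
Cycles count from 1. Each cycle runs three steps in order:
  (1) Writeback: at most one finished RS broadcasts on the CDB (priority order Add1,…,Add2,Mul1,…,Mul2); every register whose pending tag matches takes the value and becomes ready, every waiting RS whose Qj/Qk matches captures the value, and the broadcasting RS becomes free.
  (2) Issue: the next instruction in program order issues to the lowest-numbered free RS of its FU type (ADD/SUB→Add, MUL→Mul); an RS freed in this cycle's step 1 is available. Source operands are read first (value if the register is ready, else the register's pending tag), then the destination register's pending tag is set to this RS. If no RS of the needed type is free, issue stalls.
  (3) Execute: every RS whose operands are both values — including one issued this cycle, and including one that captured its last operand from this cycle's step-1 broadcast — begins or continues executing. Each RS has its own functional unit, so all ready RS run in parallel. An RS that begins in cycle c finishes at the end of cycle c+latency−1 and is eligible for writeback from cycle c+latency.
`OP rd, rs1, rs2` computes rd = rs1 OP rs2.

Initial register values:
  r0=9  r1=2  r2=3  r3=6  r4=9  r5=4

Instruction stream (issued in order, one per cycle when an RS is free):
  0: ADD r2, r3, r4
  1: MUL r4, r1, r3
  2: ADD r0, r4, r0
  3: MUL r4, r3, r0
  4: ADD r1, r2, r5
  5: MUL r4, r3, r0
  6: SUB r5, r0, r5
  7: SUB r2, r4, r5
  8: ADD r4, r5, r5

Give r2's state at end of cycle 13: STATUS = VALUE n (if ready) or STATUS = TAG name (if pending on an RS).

c1: issue ADD r2<-Add1 | r0:9,r1:2,r2:Add1,r3:6,r4:9,r5:4
c2: issue MUL r4<-Mul1 | r0:9,r1:2,r2:Add1,r3:6,r4:Mul1,r5:4
c3: issue ADD r0<-Add2 | r0:Add2,r1:2,r2:Add1,r3:6,r4:Mul1,r5:4
c4: CDB Add1=15; issue MUL r4<-Mul2 | r0:Add2,r1:2,r2:15,r3:6,r4:Mul2,r5:4
c5: issue ADD r1<-Add1 | r0:Add2,r1:Add1,r2:15,r3:6,r4:Mul2,r5:4
c6: stall | r0:Add2,r1:Add1,r2:15,r3:6,r4:Mul2,r5:4
c7: CDB Mul1=12; issue MUL r4<-Mul1 | r0:Add2,r1:Add1,r2:15,r3:6,r4:Mul1,r5:4
c8: CDB Add1=19; issue SUB r5<-Add1 | r0:Add2,r1:19,r2:15,r3:6,r4:Mul1,r5:Add1
c9: stall | r0:Add2,r1:19,r2:15,r3:6,r4:Mul1,r5:Add1
c10: CDB Add2=21; issue SUB r2<-Add2 | r0:21,r1:19,r2:Add2,r3:6,r4:Mul1,r5:Add1
c11: stall | r0:21,r1:19,r2:Add2,r3:6,r4:Mul1,r5:Add1
c12: stall | r0:21,r1:19,r2:Add2,r3:6,r4:Mul1,r5:Add1
c13: CDB Add1=17; issue ADD r4<-Add1 | r0:21,r1:19,r2:Add2,r3:6,r4:Add1,r5:17

STATUS = TAG Add2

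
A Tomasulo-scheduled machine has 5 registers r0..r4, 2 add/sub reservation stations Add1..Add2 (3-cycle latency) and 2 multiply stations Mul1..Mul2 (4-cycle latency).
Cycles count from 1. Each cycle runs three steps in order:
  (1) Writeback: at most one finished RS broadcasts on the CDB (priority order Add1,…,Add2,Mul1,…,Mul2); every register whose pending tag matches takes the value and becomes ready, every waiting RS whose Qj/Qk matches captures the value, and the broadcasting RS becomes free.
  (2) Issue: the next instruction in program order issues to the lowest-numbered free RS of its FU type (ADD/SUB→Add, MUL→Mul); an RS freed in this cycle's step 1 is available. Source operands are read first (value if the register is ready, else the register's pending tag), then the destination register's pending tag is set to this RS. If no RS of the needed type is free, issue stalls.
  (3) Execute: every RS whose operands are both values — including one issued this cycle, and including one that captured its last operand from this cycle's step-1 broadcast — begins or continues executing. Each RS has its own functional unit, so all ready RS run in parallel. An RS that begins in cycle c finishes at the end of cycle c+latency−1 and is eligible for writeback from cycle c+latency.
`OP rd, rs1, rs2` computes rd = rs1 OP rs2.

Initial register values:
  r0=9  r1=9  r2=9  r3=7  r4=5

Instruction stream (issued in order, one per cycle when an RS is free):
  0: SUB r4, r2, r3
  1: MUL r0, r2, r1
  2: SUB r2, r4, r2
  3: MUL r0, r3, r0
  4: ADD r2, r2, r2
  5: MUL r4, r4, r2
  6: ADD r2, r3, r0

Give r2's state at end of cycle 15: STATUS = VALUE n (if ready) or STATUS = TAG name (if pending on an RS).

cycle 1: issue SUB r4<-Add1 // r0:9,r1:9,r2:9,r3:7,r4:Add1
cycle 2: issue MUL r0<-Mul1 // r0:Mul1,r1:9,r2:9,r3:7,r4:Add1
cycle 3: issue SUB r2<-Add2 // r0:Mul1,r1:9,r2:Add2,r3:7,r4:Add1
cycle 4: CDB Add1=2; issue MUL r0<-Mul2 // r0:Mul2,r1:9,r2:Add2,r3:7,r4:2
cycle 5: issue ADD r2<-Add1 // r0:Mul2,r1:9,r2:Add1,r3:7,r4:2
cycle 6: CDB Mul1=81; issue MUL r4<-Mul1 // r0:Mul2,r1:9,r2:Add1,r3:7,r4:Mul1
cycle 7: CDB Add2=-7; issue ADD r2<-Add2 // r0:Mul2,r1:9,r2:Add2,r3:7,r4:Mul1
cycle 8: - // r0:Mul2,r1:9,r2:Add2,r3:7,r4:Mul1
cycle 9: - // r0:Mul2,r1:9,r2:Add2,r3:7,r4:Mul1
cycle 10: CDB Add1=-14 // r0:Mul2,r1:9,r2:Add2,r3:7,r4:Mul1
cycle 11: CDB Mul2=567 // r0:567,r1:9,r2:Add2,r3:7,r4:Mul1
cycle 12: - // r0:567,r1:9,r2:Add2,r3:7,r4:Mul1
cycle 13: - // r0:567,r1:9,r2:Add2,r3:7,r4:Mul1
cycle 14: CDB Add2=574 // r0:567,r1:9,r2:574,r3:7,r4:Mul1
cycle 15: CDB Mul1=-28 // r0:567,r1:9,r2:574,r3:7,r4:-28

STATUS = VALUE 574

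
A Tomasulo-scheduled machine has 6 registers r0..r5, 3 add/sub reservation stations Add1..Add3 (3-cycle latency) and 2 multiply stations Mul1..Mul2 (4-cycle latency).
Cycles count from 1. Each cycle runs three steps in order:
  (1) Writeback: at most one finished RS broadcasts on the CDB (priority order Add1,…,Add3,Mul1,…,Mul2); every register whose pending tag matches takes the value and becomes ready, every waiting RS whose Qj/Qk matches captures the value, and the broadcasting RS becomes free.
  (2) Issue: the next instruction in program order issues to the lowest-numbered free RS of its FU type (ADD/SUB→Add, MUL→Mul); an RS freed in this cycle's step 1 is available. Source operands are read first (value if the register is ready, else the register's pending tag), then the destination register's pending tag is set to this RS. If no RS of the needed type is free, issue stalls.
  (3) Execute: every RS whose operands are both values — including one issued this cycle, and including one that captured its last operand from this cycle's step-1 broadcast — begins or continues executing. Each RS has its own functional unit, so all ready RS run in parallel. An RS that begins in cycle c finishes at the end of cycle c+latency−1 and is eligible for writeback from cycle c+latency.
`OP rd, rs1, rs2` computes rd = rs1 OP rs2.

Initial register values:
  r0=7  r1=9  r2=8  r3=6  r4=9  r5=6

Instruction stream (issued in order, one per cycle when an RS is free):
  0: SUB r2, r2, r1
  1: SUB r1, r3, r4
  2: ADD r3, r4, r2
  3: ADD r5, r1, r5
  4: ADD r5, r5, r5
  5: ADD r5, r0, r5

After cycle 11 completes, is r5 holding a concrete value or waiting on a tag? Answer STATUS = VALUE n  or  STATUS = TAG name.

STATUS = TAG Add3

cycle 1: issue SUB r2<-Add1 // r0:7,r1:9,r2:Add1,r3:6,r4:9,r5:6
cycle 2: issue SUB r1<-Add2 // r0:7,r1:Add2,r2:Add1,r3:6,r4:9,r5:6
cycle 3: issue ADD r3<-Add3 // r0:7,r1:Add2,r2:Add1,r3:Add3,r4:9,r5:6
cycle 4: CDB Add1=-1; issue ADD r5<-Add1 // r0:7,r1:Add2,r2:-1,r3:Add3,r4:9,r5:Add1
cycle 5: CDB Add2=-3; issue ADD r5<-Add2 // r0:7,r1:-3,r2:-1,r3:Add3,r4:9,r5:Add2
cycle 6: stall // r0:7,r1:-3,r2:-1,r3:Add3,r4:9,r5:Add2
cycle 7: CDB Add3=8; issue ADD r5<-Add3 // r0:7,r1:-3,r2:-1,r3:8,r4:9,r5:Add3
cycle 8: CDB Add1=3 // r0:7,r1:-3,r2:-1,r3:8,r4:9,r5:Add3
cycle 9: - // r0:7,r1:-3,r2:-1,r3:8,r4:9,r5:Add3
cycle 10: - // r0:7,r1:-3,r2:-1,r3:8,r4:9,r5:Add3
cycle 11: CDB Add2=6 // r0:7,r1:-3,r2:-1,r3:8,r4:9,r5:Add3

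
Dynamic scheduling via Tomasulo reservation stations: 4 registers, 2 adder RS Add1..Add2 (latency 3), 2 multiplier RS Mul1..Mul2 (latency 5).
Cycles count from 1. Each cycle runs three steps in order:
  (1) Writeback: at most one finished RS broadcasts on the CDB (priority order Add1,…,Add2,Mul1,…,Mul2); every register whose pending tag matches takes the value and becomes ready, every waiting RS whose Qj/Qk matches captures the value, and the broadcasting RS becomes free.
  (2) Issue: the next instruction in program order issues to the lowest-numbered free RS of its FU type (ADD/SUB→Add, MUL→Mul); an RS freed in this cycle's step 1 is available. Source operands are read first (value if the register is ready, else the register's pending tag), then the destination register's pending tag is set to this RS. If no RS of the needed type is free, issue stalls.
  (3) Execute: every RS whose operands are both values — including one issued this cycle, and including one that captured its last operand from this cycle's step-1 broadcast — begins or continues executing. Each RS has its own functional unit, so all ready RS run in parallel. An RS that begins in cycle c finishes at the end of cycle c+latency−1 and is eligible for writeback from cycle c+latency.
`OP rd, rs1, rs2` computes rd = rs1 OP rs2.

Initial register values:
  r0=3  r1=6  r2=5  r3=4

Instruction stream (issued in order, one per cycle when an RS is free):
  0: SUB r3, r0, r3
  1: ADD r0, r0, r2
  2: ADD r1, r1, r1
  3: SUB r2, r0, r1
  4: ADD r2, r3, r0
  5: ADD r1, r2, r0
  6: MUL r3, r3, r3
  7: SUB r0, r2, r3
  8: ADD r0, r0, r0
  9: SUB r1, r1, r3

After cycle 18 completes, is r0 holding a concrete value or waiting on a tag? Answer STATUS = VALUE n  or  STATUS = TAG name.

  c1: issue SUB r3<-Add1  regs: r0:3,r1:6,r2:5,r3:Add1
  c2: issue ADD r0<-Add2  regs: r0:Add2,r1:6,r2:5,r3:Add1
  c3: stall  regs: r0:Add2,r1:6,r2:5,r3:Add1
  c4: CDB Add1=-1; issue ADD r1<-Add1  regs: r0:Add2,r1:Add1,r2:5,r3:-1
  c5: CDB Add2=8; issue SUB r2<-Add2  regs: r0:8,r1:Add1,r2:Add2,r3:-1
  c6: stall  regs: r0:8,r1:Add1,r2:Add2,r3:-1
  c7: CDB Add1=12; issue ADD r2<-Add1  regs: r0:8,r1:12,r2:Add1,r3:-1
  c8: stall  regs: r0:8,r1:12,r2:Add1,r3:-1
  c9: stall  regs: r0:8,r1:12,r2:Add1,r3:-1
  c10: CDB Add1=7; issue ADD r1<-Add1  regs: r0:8,r1:Add1,r2:7,r3:-1
  c11: CDB Add2=-4; issue MUL r3<-Mul1  regs: r0:8,r1:Add1,r2:7,r3:Mul1
  c12: issue SUB r0<-Add2  regs: r0:Add2,r1:Add1,r2:7,r3:Mul1
  c13: CDB Add1=15; issue ADD r0<-Add1  regs: r0:Add1,r1:15,r2:7,r3:Mul1
  c14: stall  regs: r0:Add1,r1:15,r2:7,r3:Mul1
  c15: stall  regs: r0:Add1,r1:15,r2:7,r3:Mul1
  c16: CDB Mul1=1; stall  regs: r0:Add1,r1:15,r2:7,r3:1
  c17: stall  regs: r0:Add1,r1:15,r2:7,r3:1
  c18: stall  regs: r0:Add1,r1:15,r2:7,r3:1

STATUS = TAG Add1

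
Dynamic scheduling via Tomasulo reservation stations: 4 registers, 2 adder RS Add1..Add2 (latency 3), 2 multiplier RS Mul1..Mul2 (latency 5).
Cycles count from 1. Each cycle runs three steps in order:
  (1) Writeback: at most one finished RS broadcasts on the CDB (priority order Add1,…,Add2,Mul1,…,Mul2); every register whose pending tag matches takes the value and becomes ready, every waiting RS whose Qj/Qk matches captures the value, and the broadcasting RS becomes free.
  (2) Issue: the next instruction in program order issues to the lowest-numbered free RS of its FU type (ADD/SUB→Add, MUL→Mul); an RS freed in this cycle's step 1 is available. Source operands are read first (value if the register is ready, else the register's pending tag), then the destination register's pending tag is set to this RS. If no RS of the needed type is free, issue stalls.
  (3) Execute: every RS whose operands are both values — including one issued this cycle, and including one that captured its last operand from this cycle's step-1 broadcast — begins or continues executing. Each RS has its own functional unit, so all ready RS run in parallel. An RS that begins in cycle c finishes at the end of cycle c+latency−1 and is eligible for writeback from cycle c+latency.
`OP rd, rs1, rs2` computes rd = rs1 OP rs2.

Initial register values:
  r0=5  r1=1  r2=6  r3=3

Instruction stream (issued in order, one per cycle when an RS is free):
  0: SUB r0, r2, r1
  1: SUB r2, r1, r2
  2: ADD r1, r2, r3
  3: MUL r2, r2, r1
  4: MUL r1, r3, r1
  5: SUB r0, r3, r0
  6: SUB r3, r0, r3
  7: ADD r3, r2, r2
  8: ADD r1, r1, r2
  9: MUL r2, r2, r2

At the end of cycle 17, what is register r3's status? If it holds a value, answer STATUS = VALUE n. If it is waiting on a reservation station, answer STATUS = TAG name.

cycle 1: issue SUB r0<-Add1 // r0:Add1,r1:1,r2:6,r3:3
cycle 2: issue SUB r2<-Add2 // r0:Add1,r1:1,r2:Add2,r3:3
cycle 3: stall // r0:Add1,r1:1,r2:Add2,r3:3
cycle 4: CDB Add1=5; issue ADD r1<-Add1 // r0:5,r1:Add1,r2:Add2,r3:3
cycle 5: CDB Add2=-5; issue MUL r2<-Mul1 // r0:5,r1:Add1,r2:Mul1,r3:3
cycle 6: issue MUL r1<-Mul2 // r0:5,r1:Mul2,r2:Mul1,r3:3
cycle 7: issue SUB r0<-Add2 // r0:Add2,r1:Mul2,r2:Mul1,r3:3
cycle 8: CDB Add1=-2; issue SUB r3<-Add1 // r0:Add2,r1:Mul2,r2:Mul1,r3:Add1
cycle 9: stall // r0:Add2,r1:Mul2,r2:Mul1,r3:Add1
cycle 10: CDB Add2=-2; issue ADD r3<-Add2 // r0:-2,r1:Mul2,r2:Mul1,r3:Add2
cycle 11: stall // r0:-2,r1:Mul2,r2:Mul1,r3:Add2
cycle 12: stall // r0:-2,r1:Mul2,r2:Mul1,r3:Add2
cycle 13: CDB Add1=-5; issue ADD r1<-Add1 // r0:-2,r1:Add1,r2:Mul1,r3:Add2
cycle 14: CDB Mul1=10; issue MUL r2<-Mul1 // r0:-2,r1:Add1,r2:Mul1,r3:Add2
cycle 15: CDB Mul2=-6 // r0:-2,r1:Add1,r2:Mul1,r3:Add2
cycle 16: - // r0:-2,r1:Add1,r2:Mul1,r3:Add2
cycle 17: CDB Add2=20 // r0:-2,r1:Add1,r2:Mul1,r3:20

STATUS = VALUE 20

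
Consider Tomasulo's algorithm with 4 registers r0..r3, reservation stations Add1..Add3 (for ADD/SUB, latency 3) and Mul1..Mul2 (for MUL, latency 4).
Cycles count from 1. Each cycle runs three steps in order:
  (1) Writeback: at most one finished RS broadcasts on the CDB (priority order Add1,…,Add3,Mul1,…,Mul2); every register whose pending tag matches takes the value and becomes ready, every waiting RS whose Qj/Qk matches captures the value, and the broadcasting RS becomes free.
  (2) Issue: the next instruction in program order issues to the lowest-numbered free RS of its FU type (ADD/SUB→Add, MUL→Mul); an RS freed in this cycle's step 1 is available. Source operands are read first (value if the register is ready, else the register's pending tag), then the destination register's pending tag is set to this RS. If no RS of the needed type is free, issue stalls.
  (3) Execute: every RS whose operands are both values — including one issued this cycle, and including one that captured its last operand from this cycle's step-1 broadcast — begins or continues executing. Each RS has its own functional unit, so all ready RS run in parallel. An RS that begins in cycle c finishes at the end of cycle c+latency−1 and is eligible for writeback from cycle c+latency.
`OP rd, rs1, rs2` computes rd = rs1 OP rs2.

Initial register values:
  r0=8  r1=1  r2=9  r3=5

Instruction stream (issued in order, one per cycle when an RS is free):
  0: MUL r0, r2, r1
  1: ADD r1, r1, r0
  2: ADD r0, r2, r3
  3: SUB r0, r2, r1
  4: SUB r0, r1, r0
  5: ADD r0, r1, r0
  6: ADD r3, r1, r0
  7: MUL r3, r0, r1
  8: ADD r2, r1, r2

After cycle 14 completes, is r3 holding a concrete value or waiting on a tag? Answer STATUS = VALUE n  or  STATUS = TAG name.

  c1: issue MUL r0<-Mul1  regs: r0:Mul1,r1:1,r2:9,r3:5
  c2: issue ADD r1<-Add1  regs: r0:Mul1,r1:Add1,r2:9,r3:5
  c3: issue ADD r0<-Add2  regs: r0:Add2,r1:Add1,r2:9,r3:5
  c4: issue SUB r0<-Add3  regs: r0:Add3,r1:Add1,r2:9,r3:5
  c5: CDB Mul1=9; stall  regs: r0:Add3,r1:Add1,r2:9,r3:5
  c6: CDB Add2=14; issue SUB r0<-Add2  regs: r0:Add2,r1:Add1,r2:9,r3:5
  c7: stall  regs: r0:Add2,r1:Add1,r2:9,r3:5
  c8: CDB Add1=10; issue ADD r0<-Add1  regs: r0:Add1,r1:10,r2:9,r3:5
  c9: stall  regs: r0:Add1,r1:10,r2:9,r3:5
  c10: stall  regs: r0:Add1,r1:10,r2:9,r3:5
  c11: CDB Add3=-1; issue ADD r3<-Add3  regs: r0:Add1,r1:10,r2:9,r3:Add3
  c12: issue MUL r3<-Mul1  regs: r0:Add1,r1:10,r2:9,r3:Mul1
  c13: stall  regs: r0:Add1,r1:10,r2:9,r3:Mul1
  c14: CDB Add2=11; issue ADD r2<-Add2  regs: r0:Add1,r1:10,r2:Add2,r3:Mul1

STATUS = TAG Mul1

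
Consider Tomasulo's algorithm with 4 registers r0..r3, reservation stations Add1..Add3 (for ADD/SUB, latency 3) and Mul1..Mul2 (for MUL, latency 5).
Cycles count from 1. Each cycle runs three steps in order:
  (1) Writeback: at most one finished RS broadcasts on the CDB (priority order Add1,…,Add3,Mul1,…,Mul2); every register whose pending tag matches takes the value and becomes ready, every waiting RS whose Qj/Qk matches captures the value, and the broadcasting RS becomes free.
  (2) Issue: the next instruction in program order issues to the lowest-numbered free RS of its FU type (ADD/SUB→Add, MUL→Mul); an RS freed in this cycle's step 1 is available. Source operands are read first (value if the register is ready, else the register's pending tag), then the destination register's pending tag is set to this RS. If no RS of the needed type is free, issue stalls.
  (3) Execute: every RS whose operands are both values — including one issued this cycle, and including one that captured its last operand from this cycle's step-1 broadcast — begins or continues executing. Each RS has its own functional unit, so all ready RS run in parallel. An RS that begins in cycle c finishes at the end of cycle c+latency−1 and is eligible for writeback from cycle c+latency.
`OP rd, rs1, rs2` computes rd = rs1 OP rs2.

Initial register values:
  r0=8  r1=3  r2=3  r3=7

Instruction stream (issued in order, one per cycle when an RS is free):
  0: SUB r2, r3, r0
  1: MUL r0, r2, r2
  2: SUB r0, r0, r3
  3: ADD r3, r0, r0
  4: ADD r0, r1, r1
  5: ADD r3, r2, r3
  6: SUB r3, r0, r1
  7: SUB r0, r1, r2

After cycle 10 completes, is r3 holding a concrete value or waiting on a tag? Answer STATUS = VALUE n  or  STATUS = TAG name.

STATUS = TAG Add3

  c1: issue SUB r2<-Add1  regs: r0:8,r1:3,r2:Add1,r3:7
  c2: issue MUL r0<-Mul1  regs: r0:Mul1,r1:3,r2:Add1,r3:7
  c3: issue SUB r0<-Add2  regs: r0:Add2,r1:3,r2:Add1,r3:7
  c4: CDB Add1=-1; issue ADD r3<-Add1  regs: r0:Add2,r1:3,r2:-1,r3:Add1
  c5: issue ADD r0<-Add3  regs: r0:Add3,r1:3,r2:-1,r3:Add1
  c6: stall  regs: r0:Add3,r1:3,r2:-1,r3:Add1
  c7: stall  regs: r0:Add3,r1:3,r2:-1,r3:Add1
  c8: CDB Add3=6; issue ADD r3<-Add3  regs: r0:6,r1:3,r2:-1,r3:Add3
  c9: CDB Mul1=1; stall  regs: r0:6,r1:3,r2:-1,r3:Add3
  c10: stall  regs: r0:6,r1:3,r2:-1,r3:Add3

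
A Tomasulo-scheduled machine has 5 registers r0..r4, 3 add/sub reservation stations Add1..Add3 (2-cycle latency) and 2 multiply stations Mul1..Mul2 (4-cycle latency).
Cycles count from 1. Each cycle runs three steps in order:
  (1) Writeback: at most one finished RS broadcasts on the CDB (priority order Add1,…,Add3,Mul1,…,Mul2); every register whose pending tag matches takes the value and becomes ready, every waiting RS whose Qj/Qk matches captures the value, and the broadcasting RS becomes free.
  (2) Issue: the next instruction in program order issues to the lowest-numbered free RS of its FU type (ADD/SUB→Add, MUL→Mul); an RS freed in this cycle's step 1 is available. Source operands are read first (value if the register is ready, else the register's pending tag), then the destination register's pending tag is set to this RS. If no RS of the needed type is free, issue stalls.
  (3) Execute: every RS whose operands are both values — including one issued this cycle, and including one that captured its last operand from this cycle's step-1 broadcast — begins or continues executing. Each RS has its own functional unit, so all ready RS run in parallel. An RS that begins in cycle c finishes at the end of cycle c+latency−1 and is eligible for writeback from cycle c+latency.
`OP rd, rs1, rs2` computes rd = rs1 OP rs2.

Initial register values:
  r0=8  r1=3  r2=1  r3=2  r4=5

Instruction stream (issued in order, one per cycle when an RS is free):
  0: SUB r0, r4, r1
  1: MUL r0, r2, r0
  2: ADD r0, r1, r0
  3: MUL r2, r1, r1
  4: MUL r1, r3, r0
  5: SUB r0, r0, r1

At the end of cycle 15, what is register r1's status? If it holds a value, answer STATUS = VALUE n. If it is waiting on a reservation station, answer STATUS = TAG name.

cycle 1: issue SUB r0<-Add1 // r0:Add1,r1:3,r2:1,r3:2,r4:5
cycle 2: issue MUL r0<-Mul1 // r0:Mul1,r1:3,r2:1,r3:2,r4:5
cycle 3: CDB Add1=2; issue ADD r0<-Add1 // r0:Add1,r1:3,r2:1,r3:2,r4:5
cycle 4: issue MUL r2<-Mul2 // r0:Add1,r1:3,r2:Mul2,r3:2,r4:5
cycle 5: stall // r0:Add1,r1:3,r2:Mul2,r3:2,r4:5
cycle 6: stall // r0:Add1,r1:3,r2:Mul2,r3:2,r4:5
cycle 7: CDB Mul1=2; issue MUL r1<-Mul1 // r0:Add1,r1:Mul1,r2:Mul2,r3:2,r4:5
cycle 8: CDB Mul2=9; issue SUB r0<-Add2 // r0:Add2,r1:Mul1,r2:9,r3:2,r4:5
cycle 9: CDB Add1=5 // r0:Add2,r1:Mul1,r2:9,r3:2,r4:5
cycle 10: - // r0:Add2,r1:Mul1,r2:9,r3:2,r4:5
cycle 11: - // r0:Add2,r1:Mul1,r2:9,r3:2,r4:5
cycle 12: - // r0:Add2,r1:Mul1,r2:9,r3:2,r4:5
cycle 13: CDB Mul1=10 // r0:Add2,r1:10,r2:9,r3:2,r4:5
cycle 14: - // r0:Add2,r1:10,r2:9,r3:2,r4:5
cycle 15: CDB Add2=-5 // r0:-5,r1:10,r2:9,r3:2,r4:5

STATUS = VALUE 10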